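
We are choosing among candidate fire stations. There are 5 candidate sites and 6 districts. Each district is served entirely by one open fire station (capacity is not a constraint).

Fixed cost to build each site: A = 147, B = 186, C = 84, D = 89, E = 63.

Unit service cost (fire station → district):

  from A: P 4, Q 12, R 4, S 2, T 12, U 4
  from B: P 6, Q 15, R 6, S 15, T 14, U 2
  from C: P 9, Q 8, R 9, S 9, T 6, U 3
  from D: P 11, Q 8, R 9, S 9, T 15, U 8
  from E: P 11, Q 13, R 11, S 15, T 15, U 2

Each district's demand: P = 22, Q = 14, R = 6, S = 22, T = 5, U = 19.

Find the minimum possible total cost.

Minimum total cost: 586

For any fixed open set, each district goes to its cheapest open site; total = fixed + service.
{A, C}: P→A 4·22=88, Q→C 8·14=112, R→A 4·6=24, S→A 2·22=44, T→C 6·5=30, U→C 3·19=57. Service 355; fixed 231; total 586.
{A}: P→A 4·22=88, Q→A 12·14=168, R→A 4·6=24, S→A 2·22=44, T→A 12·5=60, U→A 4·19=76. Service 460; fixed 147; total 607.
{A, C, E}: service 336 + fixed 294 = 630
{A, B, C, D, E}: service 336 + fixed 569 = 905
No other subset beats 586.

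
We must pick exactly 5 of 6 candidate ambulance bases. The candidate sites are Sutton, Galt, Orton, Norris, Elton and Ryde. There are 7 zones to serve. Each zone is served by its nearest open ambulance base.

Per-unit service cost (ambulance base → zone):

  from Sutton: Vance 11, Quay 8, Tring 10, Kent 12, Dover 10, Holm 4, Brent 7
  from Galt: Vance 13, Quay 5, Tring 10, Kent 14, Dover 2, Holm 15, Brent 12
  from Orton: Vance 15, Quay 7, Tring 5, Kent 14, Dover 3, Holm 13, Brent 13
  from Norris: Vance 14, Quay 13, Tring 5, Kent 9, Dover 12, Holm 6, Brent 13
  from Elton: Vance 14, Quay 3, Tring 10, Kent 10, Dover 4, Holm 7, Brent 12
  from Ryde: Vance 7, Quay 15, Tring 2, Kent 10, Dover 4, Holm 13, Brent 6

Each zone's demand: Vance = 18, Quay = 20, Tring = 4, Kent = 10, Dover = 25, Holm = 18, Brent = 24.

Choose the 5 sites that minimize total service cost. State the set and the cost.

Choose Sutton, Galt, Norris, Elton and Ryde; total service cost 550.

With exactly 5 open, each zone uses its cheapest among the chosen.
{Sutton, Galt, Norris, Elton, Ryde}: Vance→Ryde 7·18=126, Quay→Elton 3·20=60, Tring→Ryde 2·4=8, Kent→Norris 9·10=90, Dover→Galt 2·25=50, Holm→Sutton 4·18=72, Brent→Ryde 6·24=144. Service cost 550.
{Sutton, Galt, Orton, Elton, Ryde}: service cost 560
{Sutton, Orton, Norris, Elton, Ryde}: service cost 575
Among all 6 size-5 choices, {Sutton, Galt, Norris, Elton, Ryde} is lowest.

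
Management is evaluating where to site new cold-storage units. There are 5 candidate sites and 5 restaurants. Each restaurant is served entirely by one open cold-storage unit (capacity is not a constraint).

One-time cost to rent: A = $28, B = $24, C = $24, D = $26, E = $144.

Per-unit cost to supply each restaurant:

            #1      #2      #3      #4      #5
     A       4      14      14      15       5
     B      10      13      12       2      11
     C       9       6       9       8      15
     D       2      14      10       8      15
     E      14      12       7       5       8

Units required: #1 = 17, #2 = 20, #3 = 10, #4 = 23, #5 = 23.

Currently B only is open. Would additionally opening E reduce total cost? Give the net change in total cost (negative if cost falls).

Current service cost with {B}: 849.
Adding E: each restaurant re-picks its cheapest; new service cost 710, saving 139.
Extra fixed cost: 144. Net change = 144 − 139 = 5.
(Totals: 873 → 878.)

No — net change +5 (cost rises by 5).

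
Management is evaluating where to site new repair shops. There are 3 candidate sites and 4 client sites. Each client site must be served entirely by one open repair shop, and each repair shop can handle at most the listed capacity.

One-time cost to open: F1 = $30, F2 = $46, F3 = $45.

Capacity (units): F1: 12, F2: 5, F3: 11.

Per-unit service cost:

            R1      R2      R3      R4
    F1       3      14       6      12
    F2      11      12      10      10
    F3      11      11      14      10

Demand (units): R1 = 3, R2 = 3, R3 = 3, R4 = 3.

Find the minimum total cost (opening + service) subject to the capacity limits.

Minimum total cost: 135

Open {F1}: R1→F1 3·3=9, R2→F1 14·3=42, R3→F1 6·3=18, R4→F1 12·3=36.
Loads: F1 carries 12/12. Service 105; fixed 30; total 135.
Next best feasible plan costs 165.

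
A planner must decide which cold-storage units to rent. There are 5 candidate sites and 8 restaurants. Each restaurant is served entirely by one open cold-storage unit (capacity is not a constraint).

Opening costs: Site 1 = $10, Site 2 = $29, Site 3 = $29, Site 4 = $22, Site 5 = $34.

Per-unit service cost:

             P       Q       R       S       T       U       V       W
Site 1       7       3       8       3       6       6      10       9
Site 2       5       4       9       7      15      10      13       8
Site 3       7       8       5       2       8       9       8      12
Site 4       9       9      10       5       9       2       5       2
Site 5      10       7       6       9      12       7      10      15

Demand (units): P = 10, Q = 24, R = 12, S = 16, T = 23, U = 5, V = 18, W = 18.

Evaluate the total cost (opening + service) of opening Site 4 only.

Each restaurant is assigned to its cheapest site among the open ones.
{Site 4}: P→Site 4 9·10=90, Q→Site 4 9·24=216, R→Site 4 10·12=120, S→Site 4 5·16=80, T→Site 4 9·23=207, U→Site 4 2·5=10, V→Site 4 5·18=90, W→Site 4 2·18=36. Service 849; fixed 22; total 871.

Total cost: 871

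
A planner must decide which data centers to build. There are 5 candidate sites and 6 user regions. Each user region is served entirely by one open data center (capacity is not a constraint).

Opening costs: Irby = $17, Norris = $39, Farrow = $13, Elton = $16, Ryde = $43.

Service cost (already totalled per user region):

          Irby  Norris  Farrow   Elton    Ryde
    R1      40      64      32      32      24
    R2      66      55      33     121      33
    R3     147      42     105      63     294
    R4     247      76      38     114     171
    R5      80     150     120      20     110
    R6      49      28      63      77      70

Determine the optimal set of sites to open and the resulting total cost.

For any fixed open set, each user region goes to its cheapest open site; total = fixed + service.
{Norris, Farrow, Elton}: R1→Farrow 32, R2→Farrow 33, R3→Norris 42, R4→Farrow 38, R5→Elton 20, R6→Norris 28. Service 193; fixed 68; total 261.
{Irby, Norris, Farrow, Elton}: service 193 + fixed 85 = 278
{Farrow, Elton}: R1→Farrow 32, R2→Farrow 33, R3→Elton 63, R4→Farrow 38, R5→Elton 20, R6→Farrow 63. Service 249; fixed 29; total 278.
{Irby, Norris, Farrow, Elton, Ryde}: R1→Ryde 24, R2→Farrow 33, R3→Norris 42, R4→Farrow 38, R5→Elton 20, R6→Norris 28. Service 185; fixed 128; total 313.
No other subset beats 261.

Open Norris, Farrow and Elton; minimum total cost 261.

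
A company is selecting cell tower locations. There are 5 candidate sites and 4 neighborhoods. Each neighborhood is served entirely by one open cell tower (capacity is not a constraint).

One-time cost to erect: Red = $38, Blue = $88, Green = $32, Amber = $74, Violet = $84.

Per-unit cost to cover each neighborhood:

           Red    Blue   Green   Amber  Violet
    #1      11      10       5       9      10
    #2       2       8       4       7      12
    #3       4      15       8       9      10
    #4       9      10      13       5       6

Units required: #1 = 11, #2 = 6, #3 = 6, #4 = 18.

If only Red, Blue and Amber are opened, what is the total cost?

Total cost: 425

Each neighborhood is assigned to its cheapest site among the open ones.
{Red, Blue, Amber}: #1→Amber 9·11=99, #2→Red 2·6=12, #3→Red 4·6=24, #4→Amber 5·18=90. Service 225; fixed 200; total 425.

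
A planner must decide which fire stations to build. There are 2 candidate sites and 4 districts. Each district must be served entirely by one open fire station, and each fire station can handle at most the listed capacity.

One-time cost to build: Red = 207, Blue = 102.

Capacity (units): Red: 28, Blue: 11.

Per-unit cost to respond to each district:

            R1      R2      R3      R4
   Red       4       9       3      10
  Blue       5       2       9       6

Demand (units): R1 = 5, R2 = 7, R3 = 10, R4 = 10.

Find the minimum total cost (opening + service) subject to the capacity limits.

Open {Red, Blue}: R1→Red 4·5=20, R2→Blue 2·7=14, R3→Red 3·10=30, R4→Red 10·10=100.
Loads: Red carries 25/28, Blue carries 7/11. Service 164; fixed 309; total 473.
Next best feasible plan costs 482.

Minimum total cost: 473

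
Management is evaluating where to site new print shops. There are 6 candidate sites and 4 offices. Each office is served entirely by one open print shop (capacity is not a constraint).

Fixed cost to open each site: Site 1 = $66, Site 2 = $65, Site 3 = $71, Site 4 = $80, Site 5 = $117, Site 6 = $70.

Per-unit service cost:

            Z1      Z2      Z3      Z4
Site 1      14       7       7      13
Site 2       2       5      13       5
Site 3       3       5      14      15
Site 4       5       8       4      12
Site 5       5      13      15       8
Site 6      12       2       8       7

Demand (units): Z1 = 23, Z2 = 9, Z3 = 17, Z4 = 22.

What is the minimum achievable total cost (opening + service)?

For any fixed open set, each office goes to its cheapest open site; total = fixed + service.
{Site 2, Site 4}: Z1→Site 2 2·23=46, Z2→Site 2 5·9=45, Z3→Site 4 4·17=68, Z4→Site 2 5·22=110. Service 269; fixed 145; total 414.
{Site 2, Site 6}: service 310 + fixed 135 = 445
{Site 1, Site 2}: Z1→Site 2 2·23=46, Z2→Site 2 5·9=45, Z3→Site 1 7·17=119, Z4→Site 2 5·22=110. Service 320; fixed 131; total 451.
{Site 1, Site 2, Site 3, Site 4, Site 5, Site 6}: service 242 + fixed 469 = 711
No other subset beats 414.

Minimum total cost: 414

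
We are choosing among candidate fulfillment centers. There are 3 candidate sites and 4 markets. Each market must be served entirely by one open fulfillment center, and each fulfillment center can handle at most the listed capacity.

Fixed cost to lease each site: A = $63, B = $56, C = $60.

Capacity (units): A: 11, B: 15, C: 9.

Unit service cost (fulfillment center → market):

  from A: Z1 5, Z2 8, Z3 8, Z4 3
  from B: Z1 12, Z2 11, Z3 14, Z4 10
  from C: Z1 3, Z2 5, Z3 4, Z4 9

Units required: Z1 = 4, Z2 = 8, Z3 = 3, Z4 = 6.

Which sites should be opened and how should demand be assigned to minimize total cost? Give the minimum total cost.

Minimum total cost: 287

Open {A, B}: Z1→A 5·4=20, Z2→B 11·8=88, Z3→B 14·3=42, Z4→A 3·6=18.
Loads: A carries 10/11, B carries 11/15. Service 168; fixed 119; total 287.
Next best feasible plan costs 288.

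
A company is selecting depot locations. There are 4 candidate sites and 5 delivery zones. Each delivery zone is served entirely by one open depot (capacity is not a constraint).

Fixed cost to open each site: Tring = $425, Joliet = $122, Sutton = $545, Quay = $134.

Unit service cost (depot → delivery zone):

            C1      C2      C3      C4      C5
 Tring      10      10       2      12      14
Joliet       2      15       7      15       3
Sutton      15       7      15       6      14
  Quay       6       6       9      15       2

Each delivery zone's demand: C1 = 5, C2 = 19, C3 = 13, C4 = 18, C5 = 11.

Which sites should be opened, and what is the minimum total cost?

Open Quay only; minimum total cost 687.

For any fixed open set, each delivery zone goes to its cheapest open site; total = fixed + service.
{Quay}: C1→Quay 6·5=30, C2→Quay 6·19=114, C3→Quay 9·13=117, C4→Quay 15·18=270, C5→Quay 2·11=22. Service 553; fixed 134; total 687.
{Joliet, Quay}: service 507 + fixed 256 = 763
{Joliet}: service 689 + fixed 122 = 811
{Tring, Joliet, Sutton, Quay}: service 280 + fixed 1226 = 1506
No other subset beats 687.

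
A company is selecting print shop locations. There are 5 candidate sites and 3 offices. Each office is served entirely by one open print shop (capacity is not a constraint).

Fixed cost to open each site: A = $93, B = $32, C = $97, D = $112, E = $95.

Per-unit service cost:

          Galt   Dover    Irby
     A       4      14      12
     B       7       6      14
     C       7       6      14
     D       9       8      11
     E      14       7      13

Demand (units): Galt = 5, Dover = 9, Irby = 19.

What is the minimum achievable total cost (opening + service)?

For any fixed open set, each office goes to its cheapest open site; total = fixed + service.
{B}: Galt→B 7·5=35, Dover→B 6·9=54, Irby→B 14·19=266. Service 355; fixed 32; total 387.
{A, B}: Galt→A 4·5=20, Dover→B 6·9=54, Irby→A 12·19=228. Service 302; fixed 125; total 427.
{D}: service 326 + fixed 112 = 438
{A, B, C, D, E}: service 283 + fixed 429 = 712
No other subset beats 387.

Minimum total cost: 387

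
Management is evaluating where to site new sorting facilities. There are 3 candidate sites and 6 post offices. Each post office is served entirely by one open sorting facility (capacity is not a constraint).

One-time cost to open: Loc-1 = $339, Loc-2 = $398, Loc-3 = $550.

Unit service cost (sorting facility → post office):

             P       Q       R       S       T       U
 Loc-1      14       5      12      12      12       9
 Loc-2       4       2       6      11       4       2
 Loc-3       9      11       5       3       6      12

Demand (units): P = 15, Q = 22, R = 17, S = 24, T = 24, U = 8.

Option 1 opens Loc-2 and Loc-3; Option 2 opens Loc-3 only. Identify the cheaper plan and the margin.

Option 1 is cheaper by 3.

Option 1: {Loc-2, Loc-3}: P→Loc-2 4·15=60, Q→Loc-2 2·22=44, R→Loc-3 5·17=85, S→Loc-3 3·24=72, T→Loc-2 4·24=96, U→Loc-2 2·8=16. Service 373; fixed 948; total 1321.
Option 2: {Loc-3}: P→Loc-3 9·15=135, Q→Loc-3 11·22=242, R→Loc-3 5·17=85, S→Loc-3 3·24=72, T→Loc-3 6·24=144, U→Loc-3 12·8=96. Service 774; fixed 550; total 1324.
Difference: |1321 − 1324| = 3.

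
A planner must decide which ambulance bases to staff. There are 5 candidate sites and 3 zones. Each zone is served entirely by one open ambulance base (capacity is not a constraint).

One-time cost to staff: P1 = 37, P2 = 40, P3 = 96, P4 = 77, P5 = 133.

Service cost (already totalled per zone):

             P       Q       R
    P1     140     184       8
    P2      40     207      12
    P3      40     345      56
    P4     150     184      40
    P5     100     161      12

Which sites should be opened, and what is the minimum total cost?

Open P2 only; minimum total cost 299.

For any fixed open set, each zone goes to its cheapest open site; total = fixed + service.
{P2}: P→P2 40, Q→P2 207, R→P2 12. Service 259; fixed 40; total 299.
{P1, P2}: service 232 + fixed 77 = 309
{P2, P4}: service 236 + fixed 117 = 353
{P1, P2, P3, P4, P5}: P→P2 40, Q→P5 161, R→P1 8. Service 209; fixed 383; total 592.
No other subset beats 299.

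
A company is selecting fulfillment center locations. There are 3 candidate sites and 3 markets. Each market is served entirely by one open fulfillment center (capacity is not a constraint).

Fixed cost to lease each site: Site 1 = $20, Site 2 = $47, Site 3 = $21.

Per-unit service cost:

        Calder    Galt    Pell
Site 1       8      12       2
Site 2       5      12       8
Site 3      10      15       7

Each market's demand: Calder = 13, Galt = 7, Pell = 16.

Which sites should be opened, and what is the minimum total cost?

Open Site 1 only; minimum total cost 240.

For any fixed open set, each market goes to its cheapest open site; total = fixed + service.
{Site 1}: Calder→Site 1 8·13=104, Galt→Site 1 12·7=84, Pell→Site 1 2·16=32. Service 220; fixed 20; total 240.
{Site 1, Site 2}: service 181 + fixed 67 = 248
{Site 1, Site 3}: Calder→Site 1 8·13=104, Galt→Site 1 12·7=84, Pell→Site 1 2·16=32. Service 220; fixed 41; total 261.
{Site 1, Site 2, Site 3}: service 181 + fixed 88 = 269
No other subset beats 240.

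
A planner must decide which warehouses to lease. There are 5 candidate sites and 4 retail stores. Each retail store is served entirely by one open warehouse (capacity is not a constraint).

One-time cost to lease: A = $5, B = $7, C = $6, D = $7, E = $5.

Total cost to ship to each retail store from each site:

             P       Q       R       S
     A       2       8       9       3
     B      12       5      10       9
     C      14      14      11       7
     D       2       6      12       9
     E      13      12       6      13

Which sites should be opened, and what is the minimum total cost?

Open A only; minimum total cost 27.

For any fixed open set, each retail store goes to its cheapest open site; total = fixed + service.
{A}: P→A 2, Q→A 8, R→A 9, S→A 3. Service 22; fixed 5; total 27.
{A, E}: service 19 + fixed 10 = 29
{A, B}: service 19 + fixed 12 = 31
{A, B, C, D, E}: service 16 + fixed 30 = 46
No other subset beats 27.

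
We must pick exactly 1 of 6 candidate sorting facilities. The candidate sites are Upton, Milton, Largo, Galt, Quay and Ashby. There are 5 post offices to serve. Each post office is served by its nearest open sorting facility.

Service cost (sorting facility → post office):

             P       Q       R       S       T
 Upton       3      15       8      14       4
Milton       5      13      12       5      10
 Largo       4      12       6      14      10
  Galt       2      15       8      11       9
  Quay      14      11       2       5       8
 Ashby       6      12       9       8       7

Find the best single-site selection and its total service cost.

Choose Quay only; total service cost 40.

With exactly 1 open, each post office uses its cheapest among the chosen.
{Quay}: P→Quay 14, Q→Quay 11, R→Quay 2, S→Quay 5, T→Quay 8. Service cost 40.
{Ashby}: service cost 42
{Upton}: service cost 44
Among all 6 size-1 choices, {Quay} is lowest.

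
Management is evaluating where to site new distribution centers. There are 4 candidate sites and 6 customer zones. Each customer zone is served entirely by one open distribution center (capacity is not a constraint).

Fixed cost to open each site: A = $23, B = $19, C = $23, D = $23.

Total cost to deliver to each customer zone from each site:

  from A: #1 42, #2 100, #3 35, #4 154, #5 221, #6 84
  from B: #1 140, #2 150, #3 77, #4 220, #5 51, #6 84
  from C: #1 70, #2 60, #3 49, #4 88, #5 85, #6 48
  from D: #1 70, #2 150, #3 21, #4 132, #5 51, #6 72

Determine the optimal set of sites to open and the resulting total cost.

Open A, C and D; minimum total cost 379.

For any fixed open set, each customer zone goes to its cheapest open site; total = fixed + service.
{A, C, D}: #1→A 42, #2→C 60, #3→D 21, #4→C 88, #5→D 51, #6→C 48. Service 310; fixed 69; total 379.
{C, D}: service 338 + fixed 46 = 384
{A, B, C}: service 324 + fixed 65 = 389
{A, B, C, D}: service 310 + fixed 88 = 398
(All 15 nonempty subsets were checked; A, C and D is lowest.)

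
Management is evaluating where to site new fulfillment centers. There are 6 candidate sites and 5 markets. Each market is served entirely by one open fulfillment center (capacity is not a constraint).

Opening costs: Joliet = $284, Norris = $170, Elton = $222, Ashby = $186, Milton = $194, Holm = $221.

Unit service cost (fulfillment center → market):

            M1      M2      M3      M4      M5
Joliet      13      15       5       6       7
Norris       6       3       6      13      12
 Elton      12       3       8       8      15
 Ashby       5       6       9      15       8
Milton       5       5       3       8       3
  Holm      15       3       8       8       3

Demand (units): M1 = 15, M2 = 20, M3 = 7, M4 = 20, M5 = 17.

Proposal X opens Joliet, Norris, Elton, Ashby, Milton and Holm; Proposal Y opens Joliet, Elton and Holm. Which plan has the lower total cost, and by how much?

Proposal X: {Joliet, Norris, Elton, Ashby, Milton, Holm}: M1→Ashby 5·15=75, M2→Norris 3·20=60, M3→Milton 3·7=21, M4→Joliet 6·20=120, M5→Milton 3·17=51. Service 327; fixed 1277; total 1604.
Proposal Y: {Joliet, Elton, Holm}: M1→Elton 12·15=180, M2→Elton 3·20=60, M3→Joliet 5·7=35, M4→Joliet 6·20=120, M5→Holm 3·17=51. Service 446; fixed 727; total 1173.
Difference: |1604 − 1173| = 431.

Proposal Y is cheaper by 431.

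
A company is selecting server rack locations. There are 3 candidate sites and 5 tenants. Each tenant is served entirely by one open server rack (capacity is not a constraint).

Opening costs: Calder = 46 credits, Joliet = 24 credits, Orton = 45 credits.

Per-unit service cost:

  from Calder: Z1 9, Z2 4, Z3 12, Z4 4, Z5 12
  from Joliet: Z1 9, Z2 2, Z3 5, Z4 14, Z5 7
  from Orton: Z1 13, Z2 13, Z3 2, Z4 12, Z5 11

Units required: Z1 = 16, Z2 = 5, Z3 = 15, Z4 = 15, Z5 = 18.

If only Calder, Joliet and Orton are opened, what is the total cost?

Total cost: 485

Each tenant is assigned to its cheapest site among the open ones.
{Calder, Joliet, Orton}: Z1→Calder 9·16=144, Z2→Joliet 2·5=10, Z3→Orton 2·15=30, Z4→Calder 4·15=60, Z5→Joliet 7·18=126. Service 370; fixed 115; total 485.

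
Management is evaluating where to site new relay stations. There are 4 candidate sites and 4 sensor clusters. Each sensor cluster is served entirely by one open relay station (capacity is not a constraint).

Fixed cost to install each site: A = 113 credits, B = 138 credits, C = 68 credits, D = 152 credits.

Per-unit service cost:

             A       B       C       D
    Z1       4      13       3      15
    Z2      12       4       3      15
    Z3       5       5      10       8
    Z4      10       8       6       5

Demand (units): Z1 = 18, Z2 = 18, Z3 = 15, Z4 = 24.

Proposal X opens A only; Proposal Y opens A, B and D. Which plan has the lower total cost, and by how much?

Proposal X: {A}: Z1→A 4·18=72, Z2→A 12·18=216, Z3→A 5·15=75, Z4→A 10·24=240. Service 603; fixed 113; total 716.
Proposal Y: {A, B, D}: Z1→A 4·18=72, Z2→B 4·18=72, Z3→A 5·15=75, Z4→D 5·24=120. Service 339; fixed 403; total 742.
Difference: |716 − 742| = 26.

Proposal X is cheaper by 26.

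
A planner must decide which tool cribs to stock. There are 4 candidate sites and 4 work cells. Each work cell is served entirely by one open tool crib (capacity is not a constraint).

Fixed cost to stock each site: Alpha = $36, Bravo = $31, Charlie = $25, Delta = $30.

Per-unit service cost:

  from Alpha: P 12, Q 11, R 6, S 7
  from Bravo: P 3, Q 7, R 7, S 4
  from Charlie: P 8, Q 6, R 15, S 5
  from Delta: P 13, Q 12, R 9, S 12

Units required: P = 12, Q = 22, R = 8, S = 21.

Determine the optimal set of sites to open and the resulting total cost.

For any fixed open set, each work cell goes to its cheapest open site; total = fixed + service.
{Bravo}: P→Bravo 3·12=36, Q→Bravo 7·22=154, R→Bravo 7·8=56, S→Bravo 4·21=84. Service 330; fixed 31; total 361.
{Bravo, Charlie}: service 308 + fixed 56 = 364
{Alpha, Bravo}: service 322 + fixed 67 = 389
{Alpha, Bravo, Charlie, Delta}: P→Bravo 3·12=36, Q→Charlie 6·22=132, R→Alpha 6·8=48, S→Bravo 4·21=84. Service 300; fixed 122; total 422.
No other subset beats 361.

Open Bravo only; minimum total cost 361.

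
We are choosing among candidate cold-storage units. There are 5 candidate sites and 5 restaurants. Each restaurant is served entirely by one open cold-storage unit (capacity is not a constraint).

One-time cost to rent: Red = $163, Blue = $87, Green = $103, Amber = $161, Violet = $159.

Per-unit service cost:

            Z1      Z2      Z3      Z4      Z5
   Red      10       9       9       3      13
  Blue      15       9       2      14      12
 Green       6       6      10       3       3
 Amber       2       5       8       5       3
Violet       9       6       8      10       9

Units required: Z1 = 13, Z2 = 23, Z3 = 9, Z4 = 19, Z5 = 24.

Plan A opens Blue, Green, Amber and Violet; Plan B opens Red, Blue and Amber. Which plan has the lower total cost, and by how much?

Plan A: {Blue, Green, Amber, Violet}: Z1→Amber 2·13=26, Z2→Amber 5·23=115, Z3→Blue 2·9=18, Z4→Green 3·19=57, Z5→Green 3·24=72. Service 288; fixed 510; total 798.
Plan B: {Red, Blue, Amber}: Z1→Amber 2·13=26, Z2→Amber 5·23=115, Z3→Blue 2·9=18, Z4→Red 3·19=57, Z5→Amber 3·24=72. Service 288; fixed 411; total 699.
Difference: |798 − 699| = 99.

Plan B is cheaper by 99.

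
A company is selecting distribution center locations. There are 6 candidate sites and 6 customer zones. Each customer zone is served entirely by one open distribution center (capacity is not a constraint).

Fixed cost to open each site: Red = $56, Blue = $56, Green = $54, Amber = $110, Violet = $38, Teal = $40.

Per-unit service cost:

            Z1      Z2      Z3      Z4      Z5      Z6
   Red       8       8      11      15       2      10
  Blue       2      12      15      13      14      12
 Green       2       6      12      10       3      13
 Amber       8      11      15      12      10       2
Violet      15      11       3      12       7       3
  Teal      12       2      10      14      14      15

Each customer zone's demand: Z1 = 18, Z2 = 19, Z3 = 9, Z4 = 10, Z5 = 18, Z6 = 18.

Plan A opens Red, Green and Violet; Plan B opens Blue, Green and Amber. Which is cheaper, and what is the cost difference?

Plan A is cheaper by 153.

Plan A: {Red, Green, Violet}: Z1→Green 2·18=36, Z2→Green 6·19=114, Z3→Violet 3·9=27, Z4→Green 10·10=100, Z5→Red 2·18=36, Z6→Violet 3·18=54. Service 367; fixed 148; total 515.
Plan B: {Blue, Green, Amber}: Z1→Blue 2·18=36, Z2→Green 6·19=114, Z3→Green 12·9=108, Z4→Green 10·10=100, Z5→Green 3·18=54, Z6→Amber 2·18=36. Service 448; fixed 220; total 668.
Difference: |515 − 668| = 153.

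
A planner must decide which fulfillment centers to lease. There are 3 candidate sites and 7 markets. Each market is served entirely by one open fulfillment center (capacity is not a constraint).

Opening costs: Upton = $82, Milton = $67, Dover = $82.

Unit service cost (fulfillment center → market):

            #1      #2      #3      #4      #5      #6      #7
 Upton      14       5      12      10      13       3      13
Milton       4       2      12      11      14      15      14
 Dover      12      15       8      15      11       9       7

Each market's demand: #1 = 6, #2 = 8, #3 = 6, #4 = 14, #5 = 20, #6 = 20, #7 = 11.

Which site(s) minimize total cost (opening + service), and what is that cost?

Open Upton, Milton and Dover; minimum total cost 816.

For any fixed open set, each market goes to its cheapest open site; total = fixed + service.
{Upton, Milton, Dover}: #1→Milton 4·6=24, #2→Milton 2·8=16, #3→Dover 8·6=48, #4→Upton 10·14=140, #5→Dover 11·20=220, #6→Upton 3·20=60, #7→Dover 7·11=77. Service 585; fixed 231; total 816.
{Upton, Dover}: #1→Dover 12·6=72, #2→Upton 5·8=40, #3→Dover 8·6=48, #4→Upton 10·14=140, #5→Dover 11·20=220, #6→Upton 3·20=60, #7→Dover 7·11=77. Service 657; fixed 164; total 821.
{Upton, Milton}: #1→Milton 4·6=24, #2→Milton 2·8=16, #3→Upton 12·6=72, #4→Upton 10·14=140, #5→Upton 13·20=260, #6→Upton 3·20=60, #7→Upton 13·11=143. Service 715; fixed 149; total 864.
{Milton}: service 1000 + fixed 67 = 1067
(All 7 nonempty subsets were checked; Upton, Milton and Dover is lowest.)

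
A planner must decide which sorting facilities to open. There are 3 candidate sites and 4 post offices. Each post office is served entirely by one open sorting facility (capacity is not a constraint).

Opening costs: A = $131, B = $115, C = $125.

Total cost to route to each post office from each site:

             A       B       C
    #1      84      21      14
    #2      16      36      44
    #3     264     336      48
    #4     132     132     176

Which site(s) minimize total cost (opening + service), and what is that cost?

Open C only; minimum total cost 407.

For any fixed open set, each post office goes to its cheapest open site; total = fixed + service.
{C}: #1→C 14, #2→C 44, #3→C 48, #4→C 176. Service 282; fixed 125; total 407.
{A, C}: #1→C 14, #2→A 16, #3→C 48, #4→A 132. Service 210; fixed 256; total 466.
{B, C}: #1→C 14, #2→B 36, #3→C 48, #4→B 132. Service 230; fixed 240; total 470.
{A, B, C}: service 210 + fixed 371 = 581
No other subset beats 407.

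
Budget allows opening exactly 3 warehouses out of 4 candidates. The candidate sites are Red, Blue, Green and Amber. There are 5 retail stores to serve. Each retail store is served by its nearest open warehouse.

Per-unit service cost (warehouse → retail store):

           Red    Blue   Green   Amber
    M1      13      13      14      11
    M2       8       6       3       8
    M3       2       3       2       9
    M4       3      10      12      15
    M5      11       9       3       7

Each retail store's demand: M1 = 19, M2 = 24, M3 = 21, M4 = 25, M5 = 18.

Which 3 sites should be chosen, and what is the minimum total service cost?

With exactly 3 open, each retail store uses its cheapest among the chosen.
{Red, Green, Amber}: M1→Amber 11·19=209, M2→Green 3·24=72, M3→Red 2·21=42, M4→Red 3·25=75, M5→Green 3·18=54. Service cost 452.
{Red, Blue, Green}: service cost 490
{Red, Blue, Amber}: service cost 596
Among all 4 size-3 choices, {Red, Green, Amber} is lowest.

Choose Red, Green and Amber; total service cost 452.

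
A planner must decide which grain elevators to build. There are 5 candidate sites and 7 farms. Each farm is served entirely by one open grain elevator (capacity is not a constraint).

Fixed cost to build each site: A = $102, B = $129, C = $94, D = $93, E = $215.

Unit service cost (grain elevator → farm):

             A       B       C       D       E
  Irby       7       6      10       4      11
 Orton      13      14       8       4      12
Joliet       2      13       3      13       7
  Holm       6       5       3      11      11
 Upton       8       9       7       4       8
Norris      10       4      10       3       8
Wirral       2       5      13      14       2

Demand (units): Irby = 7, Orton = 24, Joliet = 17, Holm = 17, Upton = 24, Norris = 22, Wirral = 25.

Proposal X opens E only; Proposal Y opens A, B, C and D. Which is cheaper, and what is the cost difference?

Proposal Y is cheaper by 465.

Proposal X: {E}: Irby→E 11·7=77, Orton→E 12·24=288, Joliet→E 7·17=119, Holm→E 11·17=187, Upton→E 8·24=192, Norris→E 8·22=176, Wirral→E 2·25=50. Service 1089; fixed 215; total 1304.
Proposal Y: {A, B, C, D}: Irby→D 4·7=28, Orton→D 4·24=96, Joliet→A 2·17=34, Holm→C 3·17=51, Upton→D 4·24=96, Norris→D 3·22=66, Wirral→A 2·25=50. Service 421; fixed 418; total 839.
Difference: |1304 − 839| = 465.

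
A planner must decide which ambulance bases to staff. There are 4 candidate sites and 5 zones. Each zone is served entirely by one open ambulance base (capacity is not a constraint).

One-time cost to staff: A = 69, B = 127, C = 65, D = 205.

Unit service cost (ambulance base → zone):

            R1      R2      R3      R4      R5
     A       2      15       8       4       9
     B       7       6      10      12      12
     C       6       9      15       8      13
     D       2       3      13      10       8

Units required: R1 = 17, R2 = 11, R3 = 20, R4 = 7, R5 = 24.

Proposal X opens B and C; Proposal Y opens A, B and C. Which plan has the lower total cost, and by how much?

Proposal Y is cheaper by 139.

Proposal X: {B, C}: R1→C 6·17=102, R2→B 6·11=66, R3→B 10·20=200, R4→C 8·7=56, R5→B 12·24=288. Service 712; fixed 192; total 904.
Proposal Y: {A, B, C}: R1→A 2·17=34, R2→B 6·11=66, R3→A 8·20=160, R4→A 4·7=28, R5→A 9·24=216. Service 504; fixed 261; total 765.
Difference: |904 − 765| = 139.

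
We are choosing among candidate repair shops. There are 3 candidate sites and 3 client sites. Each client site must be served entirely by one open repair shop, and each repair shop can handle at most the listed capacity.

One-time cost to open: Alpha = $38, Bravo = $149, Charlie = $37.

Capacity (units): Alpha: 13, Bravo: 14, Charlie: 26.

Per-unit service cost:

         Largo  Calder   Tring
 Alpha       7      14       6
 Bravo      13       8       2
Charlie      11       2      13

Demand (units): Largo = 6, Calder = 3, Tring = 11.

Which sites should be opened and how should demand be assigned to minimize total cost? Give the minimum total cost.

Open {Alpha, Charlie}: Largo→Charlie 11·6=66, Calder→Charlie 2·3=6, Tring→Alpha 6·11=66.
Loads: Alpha carries 11/13, Charlie carries 9/26. Service 138; fixed 75; total 213.
Next best feasible plan costs 252.

Minimum total cost: 213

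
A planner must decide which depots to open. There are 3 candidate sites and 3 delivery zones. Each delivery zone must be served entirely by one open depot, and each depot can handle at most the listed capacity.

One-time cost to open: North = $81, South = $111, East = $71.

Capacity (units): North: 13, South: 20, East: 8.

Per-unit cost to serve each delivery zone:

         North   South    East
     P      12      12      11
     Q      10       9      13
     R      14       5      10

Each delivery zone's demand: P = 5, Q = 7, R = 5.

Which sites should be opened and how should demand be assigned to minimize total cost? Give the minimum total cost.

Open {South}: P→South 12·5=60, Q→South 9·7=63, R→South 5·5=25.
Loads: South carries 17/20. Service 148; fixed 111; total 259.
Next best feasible plan costs 325.

Minimum total cost: 259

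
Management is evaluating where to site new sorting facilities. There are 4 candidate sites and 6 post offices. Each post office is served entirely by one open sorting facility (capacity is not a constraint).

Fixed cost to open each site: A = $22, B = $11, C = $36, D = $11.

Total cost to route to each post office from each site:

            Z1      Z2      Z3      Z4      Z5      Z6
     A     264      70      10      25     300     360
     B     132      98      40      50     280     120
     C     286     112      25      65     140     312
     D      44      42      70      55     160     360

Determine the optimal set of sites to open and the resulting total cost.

Open A, B and D; minimum total cost 445.

For any fixed open set, each post office goes to its cheapest open site; total = fixed + service.
{A, B, D}: Z1→D 44, Z2→D 42, Z3→A 10, Z4→A 25, Z5→D 160, Z6→B 120. Service 401; fixed 44; total 445.
{A, B, C, D}: service 381 + fixed 80 = 461
{B, D}: service 456 + fixed 22 = 478
{B}: service 720 + fixed 11 = 731
No other subset beats 445.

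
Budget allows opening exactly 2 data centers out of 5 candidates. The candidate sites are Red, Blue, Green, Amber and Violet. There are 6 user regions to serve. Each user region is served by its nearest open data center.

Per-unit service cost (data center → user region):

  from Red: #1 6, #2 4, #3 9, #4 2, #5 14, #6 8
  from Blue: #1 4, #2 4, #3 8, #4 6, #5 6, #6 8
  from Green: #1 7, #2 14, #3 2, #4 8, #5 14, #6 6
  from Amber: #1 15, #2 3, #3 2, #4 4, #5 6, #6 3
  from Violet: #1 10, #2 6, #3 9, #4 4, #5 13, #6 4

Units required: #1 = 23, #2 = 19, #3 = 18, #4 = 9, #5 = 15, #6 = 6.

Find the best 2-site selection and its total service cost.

With exactly 2 open, each user region uses its cheapest among the chosen.
{Blue, Amber}: #1→Blue 4·23=92, #2→Amber 3·19=57, #3→Amber 2·18=36, #4→Amber 4·9=36, #5→Blue 6·15=90, #6→Amber 3·6=18. Service cost 329.
{Red, Amber}: service cost 357
{Blue, Green}: service cost 384
Among all 10 size-2 choices, {Blue, Amber} is lowest.

Choose Blue and Amber; total service cost 329.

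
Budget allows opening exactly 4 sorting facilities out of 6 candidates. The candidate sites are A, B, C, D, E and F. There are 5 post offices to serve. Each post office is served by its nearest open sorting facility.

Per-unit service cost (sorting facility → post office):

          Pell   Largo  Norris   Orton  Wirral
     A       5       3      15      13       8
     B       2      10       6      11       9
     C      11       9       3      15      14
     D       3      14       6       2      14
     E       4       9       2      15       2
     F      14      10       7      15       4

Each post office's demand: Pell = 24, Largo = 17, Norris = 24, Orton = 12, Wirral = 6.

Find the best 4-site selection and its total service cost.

With exactly 4 open, each post office uses its cheapest among the chosen.
{A, B, D, E}: Pell→B 2·24=48, Largo→A 3·17=51, Norris→E 2·24=48, Orton→D 2·12=24, Wirral→E 2·6=12. Service cost 183.
{A, C, D, E}: service cost 207
{A, D, E, F}: service cost 207
Among all 15 size-4 choices, {A, B, D, E} is lowest.

Choose A, B, D and E; total service cost 183.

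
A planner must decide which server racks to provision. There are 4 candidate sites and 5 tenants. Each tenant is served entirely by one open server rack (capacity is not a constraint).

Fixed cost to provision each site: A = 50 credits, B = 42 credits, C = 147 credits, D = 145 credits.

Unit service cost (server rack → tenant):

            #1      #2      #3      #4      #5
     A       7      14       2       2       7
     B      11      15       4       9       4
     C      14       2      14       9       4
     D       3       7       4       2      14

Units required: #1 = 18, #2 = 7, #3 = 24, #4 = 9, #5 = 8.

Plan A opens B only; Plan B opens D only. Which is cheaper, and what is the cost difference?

Plan A: {B}: #1→B 11·18=198, #2→B 15·7=105, #3→B 4·24=96, #4→B 9·9=81, #5→B 4·8=32. Service 512; fixed 42; total 554.
Plan B: {D}: #1→D 3·18=54, #2→D 7·7=49, #3→D 4·24=96, #4→D 2·9=18, #5→D 14·8=112. Service 329; fixed 145; total 474.
Difference: |554 − 474| = 80.

Plan B is cheaper by 80.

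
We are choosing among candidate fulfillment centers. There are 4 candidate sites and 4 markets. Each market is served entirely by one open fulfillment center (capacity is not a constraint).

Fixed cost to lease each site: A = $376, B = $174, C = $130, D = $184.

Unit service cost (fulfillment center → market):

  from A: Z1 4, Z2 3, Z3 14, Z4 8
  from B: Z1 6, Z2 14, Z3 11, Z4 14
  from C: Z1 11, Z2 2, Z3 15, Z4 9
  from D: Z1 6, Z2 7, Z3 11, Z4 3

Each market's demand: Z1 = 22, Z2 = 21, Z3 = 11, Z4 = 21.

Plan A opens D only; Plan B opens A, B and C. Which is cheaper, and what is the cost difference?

Plan A is cheaper by 452.

Plan A: {D}: Z1→D 6·22=132, Z2→D 7·21=147, Z3→D 11·11=121, Z4→D 3·21=63. Service 463; fixed 184; total 647.
Plan B: {A, B, C}: Z1→A 4·22=88, Z2→C 2·21=42, Z3→B 11·11=121, Z4→A 8·21=168. Service 419; fixed 680; total 1099.
Difference: |647 − 1099| = 452.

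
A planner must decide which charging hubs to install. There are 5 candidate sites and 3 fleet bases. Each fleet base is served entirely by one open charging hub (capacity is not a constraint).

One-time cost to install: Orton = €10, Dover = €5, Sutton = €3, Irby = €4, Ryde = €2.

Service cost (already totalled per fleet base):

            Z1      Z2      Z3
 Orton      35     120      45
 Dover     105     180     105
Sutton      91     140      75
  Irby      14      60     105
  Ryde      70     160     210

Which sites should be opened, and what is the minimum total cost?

For any fixed open set, each fleet base goes to its cheapest open site; total = fixed + service.
{Orton, Irby}: Z1→Irby 14, Z2→Irby 60, Z3→Orton 45. Service 119; fixed 14; total 133.
{Orton, Irby, Ryde}: service 119 + fixed 16 = 135
{Orton, Sutton, Irby}: service 119 + fixed 17 = 136
{Orton, Dover, Sutton, Irby, Ryde}: service 119 + fixed 24 = 143
No other subset beats 133.

Open Orton and Irby; minimum total cost 133.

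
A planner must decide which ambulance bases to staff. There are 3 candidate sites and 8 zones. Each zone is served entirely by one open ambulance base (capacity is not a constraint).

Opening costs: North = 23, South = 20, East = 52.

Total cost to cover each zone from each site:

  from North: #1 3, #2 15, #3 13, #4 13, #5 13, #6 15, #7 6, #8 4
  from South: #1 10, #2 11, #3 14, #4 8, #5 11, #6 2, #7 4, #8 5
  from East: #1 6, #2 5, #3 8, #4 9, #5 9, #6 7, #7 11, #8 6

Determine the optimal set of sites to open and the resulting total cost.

For any fixed open set, each zone goes to its cheapest open site; total = fixed + service.
{South}: #1→South 10, #2→South 11, #3→South 14, #4→South 8, #5→South 11, #6→South 2, #7→South 4, #8→South 5. Service 65; fixed 20; total 85.
{North, South}: service 56 + fixed 43 = 99
{North}: #1→North 3, #2→North 15, #3→North 13, #4→North 13, #5→North 13, #6→North 15, #7→North 6, #8→North 4. Service 82; fixed 23; total 105.
{North, South, East}: #1→North 3, #2→East 5, #3→East 8, #4→South 8, #5→East 9, #6→South 2, #7→South 4, #8→North 4. Service 43; fixed 95; total 138.
No other subset beats 85.

Open South only; minimum total cost 85.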